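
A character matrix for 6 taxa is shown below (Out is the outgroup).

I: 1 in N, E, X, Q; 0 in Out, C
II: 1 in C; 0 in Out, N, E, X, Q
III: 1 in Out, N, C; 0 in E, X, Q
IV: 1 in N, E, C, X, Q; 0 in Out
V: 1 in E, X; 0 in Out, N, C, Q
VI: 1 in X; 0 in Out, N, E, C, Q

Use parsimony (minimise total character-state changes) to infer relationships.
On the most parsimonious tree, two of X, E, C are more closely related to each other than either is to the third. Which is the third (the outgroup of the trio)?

Character polarity is set by the outgroup: the derived state is whichever differs from the outgroup's state, so for III the derived state is '0', and for the remaining characters it is '1'.
I (derived state '1') is shared by E, N, Q, and X — a synapomorphy uniting that clade.
II: derived state '1' in C only — an autapomorphy, so it tells us nothing about relationships among taxa.
Only E, Q, and X show the derived state '0' for III, supporting them as a clade.
All ingroup taxa share the derived state '1' for IV; it defines the ingroup but does not resolve relationships within it.
Only E and X show the derived state '1' for V, supporting them as a clade.
VI (derived state '1') is unique to X (autapomorphy; uninformative for grouping).
Most parsimonious ingroup topology: ((N,((E,X),Q)),C).
X and E share a more recent common ancestor with each other than either does with C, so C is the least closely related of the three.

C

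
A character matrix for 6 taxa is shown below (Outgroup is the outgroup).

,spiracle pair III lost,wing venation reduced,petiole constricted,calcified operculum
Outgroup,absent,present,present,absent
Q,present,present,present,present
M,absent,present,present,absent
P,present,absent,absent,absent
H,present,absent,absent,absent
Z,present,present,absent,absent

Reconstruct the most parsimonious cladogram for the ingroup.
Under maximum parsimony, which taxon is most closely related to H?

Character polarity is set by the outgroup: the derived state is whichever differs from the outgroup's state, so for wing venation reduced, petiole constricted the derived state is 'absent', and for the remaining characters it is 'present'.
spiracle pair III lost (derived state 'present') is shared by H, P, Q, and Z — a synapomorphy uniting that clade.
Only H and P show the derived state 'absent' for wing venation reduced, supporting them as a clade.
Only H, P, and Z show the derived state 'absent' for petiole constricted, supporting them as a clade.
calcified operculum: derived state 'present' in Q only — an autapomorphy, so it tells us nothing about relationships among taxa.
Most parsimonious ingroup topology: ((Q,((P,H),Z)),M).
H and P form a cherry on this tree, so they are sister taxa.

P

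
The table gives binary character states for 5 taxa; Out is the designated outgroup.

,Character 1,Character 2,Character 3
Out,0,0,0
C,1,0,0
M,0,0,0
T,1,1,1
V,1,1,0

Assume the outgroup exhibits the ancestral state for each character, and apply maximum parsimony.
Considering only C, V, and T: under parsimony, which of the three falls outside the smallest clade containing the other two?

The outgroup has state '0' for every character, so '1' is the derived state throughout.
Only C, T, and V show the derived state '1' for Character 1, supporting them as a clade.
Only T and V show the derived state '1' for Character 2, supporting them as a clade.
Character 3: derived state '1' in T only — an autapomorphy, so it tells us nothing about relationships among taxa.
Most parsimonious ingroup topology: ((C,(T,V)),M).
V and T share a more recent common ancestor with each other than either does with C, so C is the least closely related of the three.

C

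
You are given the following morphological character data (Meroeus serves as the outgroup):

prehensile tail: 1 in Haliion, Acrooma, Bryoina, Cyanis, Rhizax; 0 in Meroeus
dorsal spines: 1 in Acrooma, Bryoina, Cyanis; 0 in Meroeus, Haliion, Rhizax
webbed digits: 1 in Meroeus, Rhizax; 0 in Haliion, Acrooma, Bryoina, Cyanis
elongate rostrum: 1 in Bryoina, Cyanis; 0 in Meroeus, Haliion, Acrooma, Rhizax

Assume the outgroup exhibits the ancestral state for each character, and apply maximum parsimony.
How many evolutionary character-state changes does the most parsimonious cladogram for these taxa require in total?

Character polarity is set by the outgroup: the derived state is whichever differs from the outgroup's state, so for webbed digits the derived state is '0', and for the remaining characters it is '1'.
prehensile tail (derived state '1') is shared by all ingroup taxa — unites the whole ingroup.
dorsal spines: derived state '1' in Acrooma, Bryoina, and Cyanis only — synapomorphy for {Acrooma, Bryoina, Cyanis}.
Only Acrooma, Bryoina, Cyanis, and Haliion show the derived state '0' for webbed digits, supporting them as a clade.
elongate rostrum: derived state '1' in Bryoina and Cyanis only — synapomorphy for {Bryoina, Cyanis}.
Most parsimonious ingroup topology: ((Haliion,(Acrooma,(Bryoina,Cyanis))),Rhizax).
Changes per character on this tree: prehensile tail: 1; dorsal spines: 1; webbed digits: 1; elongate rostrum: 1.
Total = 4.

4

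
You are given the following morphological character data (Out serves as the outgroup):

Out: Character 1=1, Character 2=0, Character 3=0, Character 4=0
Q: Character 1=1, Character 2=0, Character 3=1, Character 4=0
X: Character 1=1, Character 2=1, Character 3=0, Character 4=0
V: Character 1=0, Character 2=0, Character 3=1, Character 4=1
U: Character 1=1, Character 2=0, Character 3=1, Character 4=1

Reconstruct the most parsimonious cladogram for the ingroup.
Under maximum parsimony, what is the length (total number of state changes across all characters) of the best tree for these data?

4

Character polarity is set by the outgroup: the derived state is whichever differs from the outgroup's state, so for Character 1 the derived state is '0', and for the remaining characters it is '1'.
Character 1 (derived state '0') is unique to V (autapomorphy; uninformative for grouping).
Character 2 (derived state '1') is unique to X (autapomorphy; uninformative for grouping).
Only Q, U, and V show the derived state '1' for Character 3, supporting them as a clade.
Character 4: derived state '1' in U and V only — synapomorphy for {U, V}.
Most parsimonious ingroup topology: ((Q,(V,U)),X).
Changes per character on this tree: Character 1: 1; Character 2: 1; Character 3: 1; Character 4: 1.
Total = 4.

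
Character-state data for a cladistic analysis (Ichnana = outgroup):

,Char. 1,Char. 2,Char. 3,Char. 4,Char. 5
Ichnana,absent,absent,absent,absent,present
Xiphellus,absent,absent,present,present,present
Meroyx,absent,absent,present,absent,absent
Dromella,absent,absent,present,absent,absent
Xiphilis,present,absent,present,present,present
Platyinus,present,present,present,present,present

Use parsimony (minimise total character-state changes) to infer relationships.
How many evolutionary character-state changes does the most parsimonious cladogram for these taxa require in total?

Character polarity is set by the outgroup: the derived state is whichever differs from the outgroup's state, so for Char. 5 the derived state is 'absent', and for the remaining characters it is 'present'.
Char. 1 (derived state 'present') is shared by Platyinus and Xiphilis — a synapomorphy uniting that clade.
Char. 2 (derived state 'present') is unique to Platyinus (autapomorphy; uninformative for grouping).
Char. 3 (derived state 'present') is shared by all ingroup taxa — unites the whole ingroup.
Only Platyinus, Xiphellus, and Xiphilis show the derived state 'present' for Char. 4, supporting them as a clade.
Only Dromella and Meroyx show the derived state 'absent' for Char. 5, supporting them as a clade.
Most parsimonious ingroup topology: ((Xiphellus,(Xiphilis,Platyinus)),(Meroyx,Dromella)).
Changes per character on this tree: Char. 1: 1; Char. 2: 1; Char. 3: 1; Char. 4: 1; Char. 5: 1.
Total = 5.

5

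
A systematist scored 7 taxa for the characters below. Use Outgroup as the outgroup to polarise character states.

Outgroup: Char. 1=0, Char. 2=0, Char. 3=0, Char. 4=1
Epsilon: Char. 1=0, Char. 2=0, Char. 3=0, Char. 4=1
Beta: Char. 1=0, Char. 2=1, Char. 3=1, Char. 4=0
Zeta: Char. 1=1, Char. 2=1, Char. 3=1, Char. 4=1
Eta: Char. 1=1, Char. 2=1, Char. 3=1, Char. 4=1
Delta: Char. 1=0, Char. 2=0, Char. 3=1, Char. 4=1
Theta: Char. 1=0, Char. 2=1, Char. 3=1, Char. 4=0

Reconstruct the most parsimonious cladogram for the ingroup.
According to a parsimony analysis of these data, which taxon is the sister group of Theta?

Character polarity is set by the outgroup: the derived state is whichever differs from the outgroup's state, so for Char. 4 the derived state is '0', and for the remaining characters it is '1'.
Char. 1: derived state '1' in Eta and Zeta only — synapomorphy for {Eta, Zeta}.
Only Beta, Eta, Theta, and Zeta show the derived state '1' for Char. 2, supporting them as a clade.
Only Beta, Delta, Eta, Theta, and Zeta show the derived state '1' for Char. 3, supporting them as a clade.
Only Beta and Theta show the derived state '0' for Char. 4, supporting them as a clade.
Most parsimonious ingroup topology: (Epsilon,(((Beta,Theta),(Zeta,Eta)),Delta)).
Theta and Beta form a cherry on this tree, so they are sister taxa.

Beta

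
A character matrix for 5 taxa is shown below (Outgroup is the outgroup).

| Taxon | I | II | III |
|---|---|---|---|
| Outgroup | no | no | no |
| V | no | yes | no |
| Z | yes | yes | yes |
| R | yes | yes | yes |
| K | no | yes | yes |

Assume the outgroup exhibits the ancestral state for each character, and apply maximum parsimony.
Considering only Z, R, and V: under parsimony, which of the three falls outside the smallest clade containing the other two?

The outgroup has state 'no' for every character, so 'yes' is the derived state throughout.
I (derived state 'yes') is shared by R and Z — a synapomorphy uniting that clade.
II (derived state 'yes') is shared by all ingroup taxa — unites the whole ingroup.
III (derived state 'yes') is shared by K, R, and Z — a synapomorphy uniting that clade.
Most parsimonious ingroup topology: (V,((Z,R),K)).
Z and R share a more recent common ancestor with each other than either does with V, so V is the least closely related of the three.

V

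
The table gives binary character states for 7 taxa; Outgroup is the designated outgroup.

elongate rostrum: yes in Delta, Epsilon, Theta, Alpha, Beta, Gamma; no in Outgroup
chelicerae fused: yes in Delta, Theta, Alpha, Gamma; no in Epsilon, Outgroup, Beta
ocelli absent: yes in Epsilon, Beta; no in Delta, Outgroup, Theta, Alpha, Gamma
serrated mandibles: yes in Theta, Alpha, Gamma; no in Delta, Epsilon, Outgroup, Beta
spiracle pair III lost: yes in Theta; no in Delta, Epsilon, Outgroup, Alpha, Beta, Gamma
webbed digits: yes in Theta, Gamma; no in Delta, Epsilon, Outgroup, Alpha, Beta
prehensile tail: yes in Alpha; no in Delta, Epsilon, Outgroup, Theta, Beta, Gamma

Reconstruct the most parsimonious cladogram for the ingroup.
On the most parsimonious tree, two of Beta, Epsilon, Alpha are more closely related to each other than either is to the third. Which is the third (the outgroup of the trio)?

The outgroup has state 'no' for every character, so 'yes' is the derived state throughout.
elongate rostrum (derived state 'yes') is shared by all ingroup taxa — unites the whole ingroup.
Only Alpha, Delta, Gamma, and Theta show the derived state 'yes' for chelicerae fused, supporting them as a clade.
Only Beta and Epsilon show the derived state 'yes' for ocelli absent, supporting them as a clade.
serrated mandibles: derived state 'yes' in Alpha, Gamma, and Theta only — synapomorphy for {Alpha, Gamma, Theta}.
spiracle pair III lost (derived state 'yes') is unique to Theta (autapomorphy; uninformative for grouping).
webbed digits (derived state 'yes') is shared by Gamma and Theta — a synapomorphy uniting that clade.
prehensile tail: derived state 'yes' in Alpha only — an autapomorphy, so it tells us nothing about relationships among taxa.
Most parsimonious ingroup topology: ((Delta,((Theta,Gamma),Alpha)),(Epsilon,Beta)).
Beta and Epsilon share a more recent common ancestor with each other than either does with Alpha, so Alpha is the least closely related of the three.

Alpha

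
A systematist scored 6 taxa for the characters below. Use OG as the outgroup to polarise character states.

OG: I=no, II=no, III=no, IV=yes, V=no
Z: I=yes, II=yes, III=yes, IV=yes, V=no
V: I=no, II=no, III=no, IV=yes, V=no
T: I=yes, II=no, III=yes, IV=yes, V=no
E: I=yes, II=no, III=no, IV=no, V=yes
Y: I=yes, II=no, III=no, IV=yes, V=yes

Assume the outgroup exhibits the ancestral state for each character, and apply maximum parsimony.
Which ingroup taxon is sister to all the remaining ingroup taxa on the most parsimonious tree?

V

Character polarity is set by the outgroup: the derived state is whichever differs from the outgroup's state, so for IV the derived state is 'no', and for the remaining characters it is 'yes'.
I (derived state 'yes') is shared by E, T, Y, and Z — a synapomorphy uniting that clade.
II (derived state 'yes') is unique to Z (autapomorphy; uninformative for grouping).
III (derived state 'yes') is shared by T and Z — a synapomorphy uniting that clade.
IV (derived state 'no') is unique to E (autapomorphy; uninformative for grouping).
V: derived state 'yes' in E and Y only — synapomorphy for {E, Y}.
Most parsimonious ingroup topology: (((Z,T),(E,Y)),V).
V is sister to the clade containing all other ingroup taxa, so it is the earliest-diverging (most basal) ingroup lineage.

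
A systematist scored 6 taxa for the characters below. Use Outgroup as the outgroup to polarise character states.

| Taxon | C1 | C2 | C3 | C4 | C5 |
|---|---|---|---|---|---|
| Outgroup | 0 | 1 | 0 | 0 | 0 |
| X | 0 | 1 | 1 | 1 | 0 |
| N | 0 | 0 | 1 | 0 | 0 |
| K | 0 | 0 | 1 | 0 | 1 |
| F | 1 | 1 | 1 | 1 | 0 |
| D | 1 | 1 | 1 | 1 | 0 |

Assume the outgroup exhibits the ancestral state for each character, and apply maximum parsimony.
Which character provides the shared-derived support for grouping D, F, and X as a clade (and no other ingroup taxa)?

C4

Character polarity is set by the outgroup: the derived state is whichever differs from the outgroup's state, so for C2 the derived state is '0', and for the remaining characters it is '1'.
C1: derived state '1' in D and F only — synapomorphy for {D, F}.
Only K and N show the derived state '0' for C2, supporting them as a clade.
C3 (derived state '1') is shared by all ingroup taxa — unites the whole ingroup.
C4 (derived state '1') is shared by D, F, and X — a synapomorphy uniting that clade.
C5: derived state '1' in K only — an autapomorphy, so it tells us nothing about relationships among taxa.
Most parsimonious ingroup topology: ((X,(F,D)),(N,K)).
The clade {D, F, X} is supported by C4: its derived state '1' occurs in exactly those taxa and in no other taxon (including the outgroup).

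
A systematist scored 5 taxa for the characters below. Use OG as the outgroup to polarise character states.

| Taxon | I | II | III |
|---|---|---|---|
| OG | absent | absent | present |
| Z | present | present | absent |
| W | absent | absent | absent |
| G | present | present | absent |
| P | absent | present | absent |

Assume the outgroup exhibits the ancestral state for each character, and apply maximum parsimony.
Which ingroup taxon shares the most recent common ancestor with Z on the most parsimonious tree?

G

Character polarity is set by the outgroup: the derived state is whichever differs from the outgroup's state, so for III the derived state is 'absent', and for the remaining characters it is 'present'.
I (derived state 'present') is shared by G and Z — a synapomorphy uniting that clade.
II (derived state 'present') is shared by G, P, and Z — a synapomorphy uniting that clade.
All ingroup taxa share the derived state 'absent' for III; it defines the ingroup but does not resolve relationships within it.
Most parsimonious ingroup topology: (((Z,G),P),W).
Z and G form a cherry on this tree, so they are sister taxa.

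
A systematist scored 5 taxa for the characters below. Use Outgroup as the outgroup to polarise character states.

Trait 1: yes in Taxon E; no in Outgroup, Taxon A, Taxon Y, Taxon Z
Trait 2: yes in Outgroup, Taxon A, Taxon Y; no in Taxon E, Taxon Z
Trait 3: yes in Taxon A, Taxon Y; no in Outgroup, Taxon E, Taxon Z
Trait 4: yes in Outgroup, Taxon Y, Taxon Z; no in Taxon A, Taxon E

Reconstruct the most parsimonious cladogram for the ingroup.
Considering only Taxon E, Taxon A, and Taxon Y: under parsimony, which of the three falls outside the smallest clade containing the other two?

Taxon E

Character polarity is set by the outgroup: the derived state is whichever differs from the outgroup's state, so for Trait 2, Trait 4 the derived state is 'no', and for the remaining characters it is 'yes'.
Trait 1: derived state 'yes' in Taxon E only — an autapomorphy, so it tells us nothing about relationships among taxa.
Trait 2 (derived state 'no') is shared by Taxon E and Taxon Z — a synapomorphy uniting that clade.
Trait 3: derived state 'yes' in Taxon A and Taxon Y only — synapomorphy for {Taxon A, Taxon Y}.
Trait 4 groups Taxon A and Taxon E, which is incompatible with the clades supported by the remaining characters; treating it as convergent (homoplasy) costs fewer steps than any alternative tree.
Most parsimonious ingroup topology: ((Taxon A,Taxon Y),(Taxon E,Taxon Z)).
Taxon Y and Taxon A share a more recent common ancestor with each other than either does with Taxon E, so Taxon E is the least closely related of the three.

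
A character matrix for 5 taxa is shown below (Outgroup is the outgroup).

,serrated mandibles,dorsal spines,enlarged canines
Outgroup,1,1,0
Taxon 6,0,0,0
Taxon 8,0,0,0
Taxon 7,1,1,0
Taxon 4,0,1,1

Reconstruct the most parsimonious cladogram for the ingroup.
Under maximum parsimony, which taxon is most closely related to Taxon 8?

Taxon 6

Character polarity is set by the outgroup: the derived state is whichever differs from the outgroup's state, so for serrated mandibles, dorsal spines the derived state is '0', and for the remaining characters it is '1'.
serrated mandibles: derived state '0' in Taxon 4, Taxon 6, and Taxon 8 only — synapomorphy for {Taxon 4, Taxon 6, Taxon 8}.
Only Taxon 6 and Taxon 8 show the derived state '0' for dorsal spines, supporting them as a clade.
enlarged canines: derived state '1' in Taxon 4 only — an autapomorphy, so it tells us nothing about relationships among taxa.
Most parsimonious ingroup topology: (((Taxon 6,Taxon 8),Taxon 4),Taxon 7).
Taxon 8 and Taxon 6 form a cherry on this tree, so they are sister taxa.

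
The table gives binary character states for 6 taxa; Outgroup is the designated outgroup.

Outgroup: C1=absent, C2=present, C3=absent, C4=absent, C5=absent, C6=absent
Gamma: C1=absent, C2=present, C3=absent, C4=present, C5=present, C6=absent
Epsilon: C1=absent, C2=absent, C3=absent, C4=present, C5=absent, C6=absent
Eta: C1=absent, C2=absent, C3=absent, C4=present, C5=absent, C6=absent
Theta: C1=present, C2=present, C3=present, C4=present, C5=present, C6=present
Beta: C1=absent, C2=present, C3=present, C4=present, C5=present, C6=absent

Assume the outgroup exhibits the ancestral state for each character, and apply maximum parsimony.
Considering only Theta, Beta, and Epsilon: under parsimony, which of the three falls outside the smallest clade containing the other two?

Epsilon

Character polarity is set by the outgroup: the derived state is whichever differs from the outgroup's state, so for C2 the derived state is 'absent', and for the remaining characters it is 'present'.
C1: derived state 'present' in Theta only — an autapomorphy, so it tells us nothing about relationships among taxa.
C2 (derived state 'absent') is shared by Epsilon and Eta — a synapomorphy uniting that clade.
C3 (derived state 'present') is shared by Beta and Theta — a synapomorphy uniting that clade.
C4 (derived state 'present') is shared by all ingroup taxa — unites the whole ingroup.
Only Beta, Gamma, and Theta show the derived state 'present' for C5, supporting them as a clade.
C6 (derived state 'present') is unique to Theta (autapomorphy; uninformative for grouping).
Most parsimonious ingroup topology: ((Gamma,(Theta,Beta)),(Epsilon,Eta)).
Theta and Beta share a more recent common ancestor with each other than either does with Epsilon, so Epsilon is the least closely related of the three.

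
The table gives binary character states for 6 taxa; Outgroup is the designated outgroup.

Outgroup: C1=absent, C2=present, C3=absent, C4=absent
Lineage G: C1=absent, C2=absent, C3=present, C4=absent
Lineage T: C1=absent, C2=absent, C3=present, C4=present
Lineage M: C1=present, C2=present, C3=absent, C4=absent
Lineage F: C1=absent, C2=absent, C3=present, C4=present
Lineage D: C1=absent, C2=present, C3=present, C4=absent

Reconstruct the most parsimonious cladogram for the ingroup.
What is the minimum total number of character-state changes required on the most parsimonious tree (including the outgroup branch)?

Character polarity is set by the outgroup: the derived state is whichever differs from the outgroup's state, so for C2 the derived state is 'absent', and for the remaining characters it is 'present'.
C1: derived state 'present' in Lineage M only — an autapomorphy, so it tells us nothing about relationships among taxa.
C2 (derived state 'absent') is shared by Lineage F, Lineage G, and Lineage T — a synapomorphy uniting that clade.
Only Lineage D, Lineage F, Lineage G, and Lineage T show the derived state 'present' for C3, supporting them as a clade.
C4 (derived state 'present') is shared by Lineage F and Lineage T — a synapomorphy uniting that clade.
Most parsimonious ingroup topology: (((Lineage G,(Lineage T,Lineage F)),Lineage D),Lineage M).
Changes per character on this tree: C1: 1; C2: 1; C3: 1; C4: 1.
Total = 4.

4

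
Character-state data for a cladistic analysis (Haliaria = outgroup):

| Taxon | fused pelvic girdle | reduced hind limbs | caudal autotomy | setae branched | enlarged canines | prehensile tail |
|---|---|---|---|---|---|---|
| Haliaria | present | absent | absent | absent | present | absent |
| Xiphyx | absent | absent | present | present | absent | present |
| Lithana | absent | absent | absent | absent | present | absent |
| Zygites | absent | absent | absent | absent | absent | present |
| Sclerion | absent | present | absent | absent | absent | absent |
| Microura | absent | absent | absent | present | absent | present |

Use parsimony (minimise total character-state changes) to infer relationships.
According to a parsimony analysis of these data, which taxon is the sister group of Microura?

Character polarity is set by the outgroup: the derived state is whichever differs from the outgroup's state, so for fused pelvic girdle, enlarged canines the derived state is 'absent', and for the remaining characters it is 'present'.
All ingroup taxa share the derived state 'absent' for fused pelvic girdle; it defines the ingroup but does not resolve relationships within it.
reduced hind limbs (derived state 'present') is unique to Sclerion (autapomorphy; uninformative for grouping).
caudal autotomy (derived state 'present') is unique to Xiphyx (autapomorphy; uninformative for grouping).
setae branched (derived state 'present') is shared by Microura and Xiphyx — a synapomorphy uniting that clade.
enlarged canines: derived state 'absent' in Microura, Sclerion, Xiphyx, and Zygites only — synapomorphy for {Microura, Sclerion, Xiphyx, Zygites}.
prehensile tail (derived state 'present') is shared by Microura, Xiphyx, and Zygites — a synapomorphy uniting that clade.
Most parsimonious ingroup topology: ((((Xiphyx,Microura),Zygites),Sclerion),Lithana).
Microura and Xiphyx form a cherry on this tree, so they are sister taxa.

Xiphyx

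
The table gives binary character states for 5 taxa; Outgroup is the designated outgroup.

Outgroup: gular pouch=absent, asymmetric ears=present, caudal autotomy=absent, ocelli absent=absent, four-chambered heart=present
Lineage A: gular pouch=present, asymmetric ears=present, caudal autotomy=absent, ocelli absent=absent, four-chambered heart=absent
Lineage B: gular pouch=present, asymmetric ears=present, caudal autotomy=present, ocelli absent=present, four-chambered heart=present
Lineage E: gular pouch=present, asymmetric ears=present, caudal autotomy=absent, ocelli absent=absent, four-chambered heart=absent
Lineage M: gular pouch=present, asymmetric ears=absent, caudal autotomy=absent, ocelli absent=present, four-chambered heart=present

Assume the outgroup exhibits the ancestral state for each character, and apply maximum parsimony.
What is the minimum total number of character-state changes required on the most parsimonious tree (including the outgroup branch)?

Character polarity is set by the outgroup: the derived state is whichever differs from the outgroup's state, so for asymmetric ears, four-chambered heart the derived state is 'absent', and for the remaining characters it is 'present'.
All ingroup taxa share the derived state 'present' for gular pouch; it defines the ingroup but does not resolve relationships within it.
asymmetric ears: derived state 'absent' in Lineage M only — an autapomorphy, so it tells us nothing about relationships among taxa.
caudal autotomy: derived state 'present' in Lineage B only — an autapomorphy, so it tells us nothing about relationships among taxa.
ocelli absent (derived state 'present') is shared by Lineage B and Lineage M — a synapomorphy uniting that clade.
Only Lineage A and Lineage E show the derived state 'absent' for four-chambered heart, supporting them as a clade.
Most parsimonious ingroup topology: ((Lineage A,Lineage E),(Lineage B,Lineage M)).
Changes per character on this tree: gular pouch: 1; asymmetric ears: 1; caudal autotomy: 1; ocelli absent: 1; four-chambered heart: 1.
Total = 5.

5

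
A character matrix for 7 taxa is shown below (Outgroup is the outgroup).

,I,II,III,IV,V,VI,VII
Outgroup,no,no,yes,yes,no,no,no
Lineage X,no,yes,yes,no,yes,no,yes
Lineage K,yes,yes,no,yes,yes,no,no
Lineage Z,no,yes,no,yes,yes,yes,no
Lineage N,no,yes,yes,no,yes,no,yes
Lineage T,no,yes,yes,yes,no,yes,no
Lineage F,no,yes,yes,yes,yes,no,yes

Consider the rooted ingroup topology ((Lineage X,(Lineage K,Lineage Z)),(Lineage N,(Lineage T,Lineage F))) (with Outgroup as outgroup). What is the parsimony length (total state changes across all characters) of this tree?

12

Map each character onto ((Lineage X,(Lineage K,Lineage Z)),(Lineage N,(Lineage T,Lineage F))) (rooted by Outgroup) and count the minimum state changes it requires (Fitch parsimony):
I: 1; II: 1; III: 1; IV: 2; V: 2; VI: 2; VII: 3.
Total tree length = 12.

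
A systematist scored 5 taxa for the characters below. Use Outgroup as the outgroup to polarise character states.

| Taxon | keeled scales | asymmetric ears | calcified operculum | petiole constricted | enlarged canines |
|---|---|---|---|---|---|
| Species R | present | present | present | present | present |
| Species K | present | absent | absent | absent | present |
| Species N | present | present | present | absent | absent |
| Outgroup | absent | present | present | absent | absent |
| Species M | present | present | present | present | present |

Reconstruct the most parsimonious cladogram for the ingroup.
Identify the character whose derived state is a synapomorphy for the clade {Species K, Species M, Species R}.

Character polarity is set by the outgroup: the derived state is whichever differs from the outgroup's state, so for asymmetric ears, calcified operculum the derived state is 'absent', and for the remaining characters it is 'present'.
All ingroup taxa share the derived state 'present' for keeled scales; it defines the ingroup but does not resolve relationships within it.
asymmetric ears: derived state 'absent' in Species K only — an autapomorphy, so it tells us nothing about relationships among taxa.
calcified operculum: derived state 'absent' in Species K only — an autapomorphy, so it tells us nothing about relationships among taxa.
petiole constricted (derived state 'present') is shared by Species M and Species R — a synapomorphy uniting that clade.
Only Species K, Species M, and Species R show the derived state 'present' for enlarged canines, supporting them as a clade.
Most parsimonious ingroup topology: (Species N,((Species M,Species R),Species K)).
The clade {Species K, Species M, Species R} is supported by enlarged canines: its derived state 'present' occurs in exactly those taxa and in no other taxon (including the outgroup).

enlarged canines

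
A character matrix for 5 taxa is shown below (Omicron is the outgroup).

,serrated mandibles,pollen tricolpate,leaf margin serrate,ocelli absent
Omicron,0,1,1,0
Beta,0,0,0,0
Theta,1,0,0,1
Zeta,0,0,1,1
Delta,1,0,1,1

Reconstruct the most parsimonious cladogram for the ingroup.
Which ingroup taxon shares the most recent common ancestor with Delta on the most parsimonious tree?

Character polarity is set by the outgroup: the derived state is whichever differs from the outgroup's state, so for pollen tricolpate, leaf margin serrate the derived state is '0', and for the remaining characters it is '1'.
Only Delta and Theta show the derived state '1' for serrated mandibles, supporting them as a clade.
pollen tricolpate (derived state '0') is shared by all ingroup taxa — unites the whole ingroup.
leaf margin serrate (state '0') occurs in Beta and Theta but conflicts with the nesting implied by the other characters — most parsimoniously interpreted as homoplasy.
ocelli absent (derived state '1') is shared by Delta, Theta, and Zeta — a synapomorphy uniting that clade.
Most parsimonious ingroup topology: (Beta,((Theta,Delta),Zeta)).
Delta and Theta form a cherry on this tree, so they are sister taxa.

Theta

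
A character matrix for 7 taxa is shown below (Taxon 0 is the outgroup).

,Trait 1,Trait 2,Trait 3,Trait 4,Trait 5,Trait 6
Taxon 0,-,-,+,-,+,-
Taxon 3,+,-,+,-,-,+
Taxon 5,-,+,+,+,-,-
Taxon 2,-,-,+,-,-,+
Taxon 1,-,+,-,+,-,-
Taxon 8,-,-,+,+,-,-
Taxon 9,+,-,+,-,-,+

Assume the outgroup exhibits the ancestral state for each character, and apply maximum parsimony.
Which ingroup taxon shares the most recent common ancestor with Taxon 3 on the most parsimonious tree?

Taxon 9

Character polarity is set by the outgroup: the derived state is whichever differs from the outgroup's state, so for Trait 3, Trait 5 the derived state is '-', and for the remaining characters it is '+'.
Trait 1: derived state '+' in Taxon 3 and Taxon 9 only — synapomorphy for {Taxon 3, Taxon 9}.
Trait 2: derived state '+' in Taxon 1 and Taxon 5 only — synapomorphy for {Taxon 1, Taxon 5}.
Trait 3: derived state '-' in Taxon 1 only — an autapomorphy, so it tells us nothing about relationships among taxa.
Trait 4: derived state '+' in Taxon 1, Taxon 5, and Taxon 8 only — synapomorphy for {Taxon 1, Taxon 5, Taxon 8}.
Trait 5 (derived state '-') is shared by all ingroup taxa — unites the whole ingroup.
Trait 6: derived state '+' in Taxon 2, Taxon 3, and Taxon 9 only — synapomorphy for {Taxon 2, Taxon 3, Taxon 9}.
Most parsimonious ingroup topology: (((Taxon 3,Taxon 9),Taxon 2),((Taxon 5,Taxon 1),Taxon 8)).
Taxon 3 and Taxon 9 form a cherry on this tree, so they are sister taxa.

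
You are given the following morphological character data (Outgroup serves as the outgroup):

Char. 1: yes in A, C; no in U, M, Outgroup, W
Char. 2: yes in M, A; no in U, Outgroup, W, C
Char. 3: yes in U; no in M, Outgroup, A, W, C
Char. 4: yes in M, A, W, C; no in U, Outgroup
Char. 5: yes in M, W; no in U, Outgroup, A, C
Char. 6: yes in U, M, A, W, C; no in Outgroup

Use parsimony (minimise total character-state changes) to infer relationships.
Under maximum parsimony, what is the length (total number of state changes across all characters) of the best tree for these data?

7

The outgroup has state 'no' for every character, so 'yes' is the derived state throughout.
Char. 1: derived state 'yes' in A and C only — synapomorphy for {A, C}.
Char. 2 groups A and M, which is incompatible with the clades supported by the remaining characters; treating it as convergent (homoplasy) costs fewer steps than any alternative tree.
Char. 3 (derived state 'yes') is unique to U (autapomorphy; uninformative for grouping).
Char. 4 (derived state 'yes') is shared by A, C, M, and W — a synapomorphy uniting that clade.
Char. 5 (derived state 'yes') is shared by M and W — a synapomorphy uniting that clade.
All ingroup taxa share the derived state 'yes' for Char. 6; it defines the ingroup but does not resolve relationships within it.
Most parsimonious ingroup topology: (((W,M),(C,A)),U).
Changes per character on this tree: Char. 1: 1; Char. 2: 2; Char. 3: 1; Char. 4: 1; Char. 5: 1; Char. 6: 1.
Total = 7.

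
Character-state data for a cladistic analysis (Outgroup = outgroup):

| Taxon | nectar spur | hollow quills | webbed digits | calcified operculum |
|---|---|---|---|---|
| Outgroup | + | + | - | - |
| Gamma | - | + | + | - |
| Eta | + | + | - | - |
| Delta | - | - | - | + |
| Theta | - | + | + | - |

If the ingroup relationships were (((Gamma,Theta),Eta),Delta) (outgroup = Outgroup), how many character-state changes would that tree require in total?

Map each character onto (((Gamma,Theta),Eta),Delta) (rooted by Outgroup) and count the minimum state changes it requires (Fitch parsimony):
nectar spur: 2; hollow quills: 1; webbed digits: 1; calcified operculum: 1.
Total tree length = 5.

5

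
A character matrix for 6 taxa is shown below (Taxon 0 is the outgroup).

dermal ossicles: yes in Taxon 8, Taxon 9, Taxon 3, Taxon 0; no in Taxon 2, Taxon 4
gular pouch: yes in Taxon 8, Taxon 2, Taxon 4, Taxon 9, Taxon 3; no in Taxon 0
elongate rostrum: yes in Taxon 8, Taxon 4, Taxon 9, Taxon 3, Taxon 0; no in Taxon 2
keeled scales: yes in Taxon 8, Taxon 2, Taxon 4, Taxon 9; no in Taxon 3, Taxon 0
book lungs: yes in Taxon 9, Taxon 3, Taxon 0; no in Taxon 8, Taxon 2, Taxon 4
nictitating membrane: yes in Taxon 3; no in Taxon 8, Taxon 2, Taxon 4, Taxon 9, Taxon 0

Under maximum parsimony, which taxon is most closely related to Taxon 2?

Taxon 4

Character polarity is set by the outgroup: the derived state is whichever differs from the outgroup's state, so for dermal ossicles, elongate rostrum, book lungs the derived state is 'no', and for the remaining characters it is 'yes'.
Only Taxon 2 and Taxon 4 show the derived state 'no' for dermal ossicles, supporting them as a clade.
All ingroup taxa share the derived state 'yes' for gular pouch; it defines the ingroup but does not resolve relationships within it.
elongate rostrum (derived state 'no') is unique to Taxon 2 (autapomorphy; uninformative for grouping).
Only Taxon 2, Taxon 4, Taxon 8, and Taxon 9 show the derived state 'yes' for keeled scales, supporting them as a clade.
book lungs: derived state 'no' in Taxon 2, Taxon 4, and Taxon 8 only — synapomorphy for {Taxon 2, Taxon 4, Taxon 8}.
nictitating membrane: derived state 'yes' in Taxon 3 only — an autapomorphy, so it tells us nothing about relationships among taxa.
Most parsimonious ingroup topology: ((((Taxon 2,Taxon 4),Taxon 8),Taxon 9),Taxon 3).
Taxon 2 and Taxon 4 form a cherry on this tree, so they are sister taxa.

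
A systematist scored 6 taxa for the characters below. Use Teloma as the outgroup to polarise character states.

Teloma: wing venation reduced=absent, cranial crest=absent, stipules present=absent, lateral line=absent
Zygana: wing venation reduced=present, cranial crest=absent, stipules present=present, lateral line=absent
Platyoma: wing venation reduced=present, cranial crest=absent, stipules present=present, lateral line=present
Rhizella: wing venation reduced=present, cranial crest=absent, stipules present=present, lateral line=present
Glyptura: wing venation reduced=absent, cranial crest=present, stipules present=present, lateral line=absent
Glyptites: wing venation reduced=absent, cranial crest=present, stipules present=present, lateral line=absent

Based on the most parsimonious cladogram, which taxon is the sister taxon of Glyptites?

Glyptura

The outgroup has state 'absent' for every character, so 'present' is the derived state throughout.
Only Platyoma, Rhizella, and Zygana show the derived state 'present' for wing venation reduced, supporting them as a clade.
Only Glyptites and Glyptura show the derived state 'present' for cranial crest, supporting them as a clade.
All ingroup taxa share the derived state 'present' for stipules present; it defines the ingroup but does not resolve relationships within it.
lateral line (derived state 'present') is shared by Platyoma and Rhizella — a synapomorphy uniting that clade.
Most parsimonious ingroup topology: ((Zygana,(Platyoma,Rhizella)),(Glyptura,Glyptites)).
Glyptites and Glyptura form a cherry on this tree, so they are sister taxa.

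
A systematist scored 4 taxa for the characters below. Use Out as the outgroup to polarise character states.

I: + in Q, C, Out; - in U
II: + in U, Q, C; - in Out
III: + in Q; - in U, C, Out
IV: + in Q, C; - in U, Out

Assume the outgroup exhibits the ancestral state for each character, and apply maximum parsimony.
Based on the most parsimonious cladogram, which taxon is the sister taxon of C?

Q

Character polarity is set by the outgroup: the derived state is whichever differs from the outgroup's state, so for I the derived state is '-', and for the remaining characters it is '+'.
I: derived state '-' in U only — an autapomorphy, so it tells us nothing about relationships among taxa.
II (derived state '+') is shared by all ingroup taxa — unites the whole ingroup.
III (derived state '+') is unique to Q (autapomorphy; uninformative for grouping).
IV (derived state '+') is shared by C and Q — a synapomorphy uniting that clade.
Most parsimonious ingroup topology: ((C,Q),U).
C and Q form a cherry on this tree, so they are sister taxa.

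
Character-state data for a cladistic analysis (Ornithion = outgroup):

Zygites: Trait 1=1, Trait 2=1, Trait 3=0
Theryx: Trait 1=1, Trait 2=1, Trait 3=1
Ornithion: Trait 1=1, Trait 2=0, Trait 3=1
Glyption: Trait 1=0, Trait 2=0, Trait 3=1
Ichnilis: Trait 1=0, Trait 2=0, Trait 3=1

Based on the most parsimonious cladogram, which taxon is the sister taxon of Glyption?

Ichnilis

Character polarity is set by the outgroup: the derived state is whichever differs from the outgroup's state, so for Trait 1, Trait 3 the derived state is '0', and for the remaining characters it is '1'.
Trait 1 (derived state '0') is shared by Glyption and Ichnilis — a synapomorphy uniting that clade.
Trait 2 (derived state '1') is shared by Theryx and Zygites — a synapomorphy uniting that clade.
Trait 3 (derived state '0') is unique to Zygites (autapomorphy; uninformative for grouping).
Most parsimonious ingroup topology: ((Glyption,Ichnilis),(Theryx,Zygites)).
Glyption and Ichnilis form a cherry on this tree, so they are sister taxa.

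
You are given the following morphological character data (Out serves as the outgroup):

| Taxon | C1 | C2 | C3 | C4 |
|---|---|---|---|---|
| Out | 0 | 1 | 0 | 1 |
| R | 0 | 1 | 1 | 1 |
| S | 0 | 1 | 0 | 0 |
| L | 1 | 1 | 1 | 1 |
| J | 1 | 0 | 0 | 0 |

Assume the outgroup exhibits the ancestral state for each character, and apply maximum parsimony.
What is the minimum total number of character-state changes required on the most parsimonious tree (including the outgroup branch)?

Character polarity is set by the outgroup: the derived state is whichever differs from the outgroup's state, so for C2, C4 the derived state is '0', and for the remaining characters it is '1'.
C1 groups J and L, which is incompatible with the clades supported by the remaining characters; treating it as convergent (homoplasy) costs fewer steps than any alternative tree.
C2: derived state '0' in J only — an autapomorphy, so it tells us nothing about relationships among taxa.
Only L and R show the derived state '1' for C3, supporting them as a clade.
C4 (derived state '0') is shared by J and S — a synapomorphy uniting that clade.
Most parsimonious ingroup topology: ((R,L),(S,J)).
Changes per character on this tree: C1: 2; C2: 1; C3: 1; C4: 1.
Total = 5.

5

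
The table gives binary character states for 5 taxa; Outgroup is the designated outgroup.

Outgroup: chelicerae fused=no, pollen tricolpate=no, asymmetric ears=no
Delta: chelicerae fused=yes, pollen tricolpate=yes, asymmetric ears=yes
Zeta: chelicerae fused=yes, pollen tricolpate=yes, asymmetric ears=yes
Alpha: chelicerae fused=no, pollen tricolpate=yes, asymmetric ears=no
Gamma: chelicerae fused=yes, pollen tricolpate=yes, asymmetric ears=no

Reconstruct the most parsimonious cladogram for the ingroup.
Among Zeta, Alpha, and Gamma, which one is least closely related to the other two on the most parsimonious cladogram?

The outgroup has state 'no' for every character, so 'yes' is the derived state throughout.
chelicerae fused: derived state 'yes' in Delta, Gamma, and Zeta only — synapomorphy for {Delta, Gamma, Zeta}.
All ingroup taxa share the derived state 'yes' for pollen tricolpate; it defines the ingroup but does not resolve relationships within it.
asymmetric ears: derived state 'yes' in Delta and Zeta only — synapomorphy for {Delta, Zeta}.
Most parsimonious ingroup topology: (((Delta,Zeta),Gamma),Alpha).
Zeta and Gamma share a more recent common ancestor with each other than either does with Alpha, so Alpha is the least closely related of the three.

Alpha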